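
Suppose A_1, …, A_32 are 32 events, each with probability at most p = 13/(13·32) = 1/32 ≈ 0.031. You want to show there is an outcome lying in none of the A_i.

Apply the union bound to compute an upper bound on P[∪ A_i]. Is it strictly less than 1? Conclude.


Union bound: P[∪_{i=1}^{32} A_i] ≤ Σ_i P[A_i] ≤ 32·p = 32·(1/32) = 1.
Numerically: 1 ≈ 1.000.
Is 1 < 1? NO.
Since the bound 1 is ≥ 1, the union bound is uninformative here; it does NOT by itself certify existence.

32·p = 1 ≈ 1.000; existence NOT certified by the union bound.


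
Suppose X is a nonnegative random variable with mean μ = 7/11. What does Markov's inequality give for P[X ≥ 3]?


μ = E[X] = 7/11, a = 3.
Markov: P[X ≥ 3] ≤ μ/a = (7/11)/3 = 7/33.
Numerically: ≈ 0.212121.
(Since a = 3 > μ = 0.636364, the bound 7/33 is < 1 and informative.)

P[X ≥ 3] ≤ 7/33 ≈ 0.212121.


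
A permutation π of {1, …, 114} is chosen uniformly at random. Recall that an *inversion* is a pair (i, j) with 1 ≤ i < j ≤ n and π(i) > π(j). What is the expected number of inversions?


Write X = Σ X_I over the C(114, 2) = 6441 pairs i < j, with X_I the indicator of one inversion.
There are 6441 indicators.
For each fixed pair i < j, the values π(i) and π(j) are two distinct elements of {1, …, 114} in uniformly random order; by symmetry P[π(i) > π(j)] = 1/2.
By linearity: E[X] = 6441 · (1/2) = C(114, 2) · (1/2) = 6441/2 = 6441/2 ≈ 3220.500000.

E[X] = 6441/2 = 3220.500000.


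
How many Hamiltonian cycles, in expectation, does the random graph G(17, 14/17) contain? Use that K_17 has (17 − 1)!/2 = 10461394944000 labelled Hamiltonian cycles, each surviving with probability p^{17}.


K_17 has (17 − 1)!/2 = 10461394944000 labelled Hamiltonian cycles.
For each such Hamiltonian cycle H, let X_H = 1 if all 17 edges of H are present in G. Then P[X_H = 1] = p^{17} = (14/17)^{17} = 30491346729331195904/827240261886336764177.
By linearity of expectation: E[X] = Σ_H E[X_H] = 10461394944000 · p^{17} = 10461394944000 · 30491346729331195904/827240261886336764177 = 318982020509976309331579109376000/827240261886336764177.
Numerically: E[X] ≈ 3.86e+11.

E[X] = 10461394944000 · (14/17)^{17} = 318982020509976309331579109376000/827240261886336764177 ≈ 3.86e+11.


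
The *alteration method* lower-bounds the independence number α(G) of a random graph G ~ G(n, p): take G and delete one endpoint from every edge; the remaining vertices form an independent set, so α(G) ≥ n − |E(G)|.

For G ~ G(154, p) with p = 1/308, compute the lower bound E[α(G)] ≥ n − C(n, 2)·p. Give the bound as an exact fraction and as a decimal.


E[|E(G)|] = C(154, 2)·p = 11781 · (1/308) = 153/4.
E[α(G)] ≥ n − E[|E(G)|] = 154 − 153/4 = 463/4.
Numerically: ≈ 115.75000.
(This is only a lower bound; the true E[α(G)] may be larger.)

E[α(G)] ≥ 463/4 ≈ 115.75000.


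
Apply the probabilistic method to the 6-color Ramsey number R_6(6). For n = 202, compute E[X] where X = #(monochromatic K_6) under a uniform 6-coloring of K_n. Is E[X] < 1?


E[X] = C(202, 6) · 6^{1 − 15} = 87544611330 · 6^{−14} = 87544611330/78364164096.
As a reduced fraction: E[X] = 14590768555/13060694016 ≈ 1.1172.
Is E[X] < 1? NO.
Since E[X] ≥ 1, the first-moment bound is inconclusive at n = 202; it does NOT by itself certify R_6(6) > 202.

E[X] = 14590768555/13060694016 ≈ 1.1172; E[X] ≥ 1; first-moment method inconclusive here.


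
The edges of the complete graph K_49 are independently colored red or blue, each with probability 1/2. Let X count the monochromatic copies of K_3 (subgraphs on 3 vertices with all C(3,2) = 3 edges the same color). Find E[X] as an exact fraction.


Let X = Σ_S X_S over the C(49, 3) = 18424 subsets S of size 3, where X_S = 1 if the K_3 on S is monochromatic.
For a fixed S, the K_3 on S has C(3, 2) = 3 edges. P[all 3 edges red] = (1/2)^3, and likewise for blue, so P[monochromatic] = 2·(1/2)^3 = 2^{1 − 3} = 1/4.
Summing: E[X] = C(49, 3) · 2^{1 − 3} = 18424 · 1/4 = 4606.
Numerically: E[X] ≈ 4606.00000.

E[X] = C(49,3)·2^(1−C(3,2)) = 4606 ≈ 4606.00000.


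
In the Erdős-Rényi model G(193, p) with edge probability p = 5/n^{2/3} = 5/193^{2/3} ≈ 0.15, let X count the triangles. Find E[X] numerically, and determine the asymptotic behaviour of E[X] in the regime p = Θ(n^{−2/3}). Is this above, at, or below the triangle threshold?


Number of potential triangles: C(193, 3) = 1179616.
Each occurs with probability p³ ≈ (0.15)³ ≈ 3.35579e-03.
By linearity: E[X] = C(193, 3)·p³ ≈ 1179616 · 3.35579e-03 ≈ 3958.549.
Since α = 2/3 < 1, p = c/n^{2/3} ≫ 1/n is above the triangle threshold p ~ 1/n. Asymptotically E[X] ~ (c³/6)·n^{3(1−α)} = (5³/6)·n^{1} → ∞; triangles are abundant w.h.p.

E[X] ≈ 3958.549; in regime p = Θ(1/n^{2/3}) E[X] diverges (above the triangle threshold p ~ 1/n).


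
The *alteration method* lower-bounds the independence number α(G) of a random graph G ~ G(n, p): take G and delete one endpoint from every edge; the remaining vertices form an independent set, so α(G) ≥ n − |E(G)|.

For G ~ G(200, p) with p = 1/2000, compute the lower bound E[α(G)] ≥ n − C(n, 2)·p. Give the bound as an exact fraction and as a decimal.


E[|E(G)|] = C(200, 2)·p = 19900 · (1/2000) = 199/20.
E[α(G)] ≥ n − E[|E(G)|] = 200 − 199/20 = 3801/20.
Numerically: ≈ 190.050000.
(This is only a lower bound; the true E[α(G)] may be larger.)

E[α(G)] ≥ 3801/20 ≈ 190.050000.


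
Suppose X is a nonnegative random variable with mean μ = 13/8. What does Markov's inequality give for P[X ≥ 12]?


μ = E[X] = 13/8, a = 12.
Markov: P[X ≥ 12] ≤ μ/a = (13/8)/12 = 13/96.
Numerically: ≈ 0.1354.
(Since a = 12 > μ = 1.6250, the bound 13/96 is < 1 and informative.)

P[X ≥ 12] ≤ 13/96 ≈ 0.1354.


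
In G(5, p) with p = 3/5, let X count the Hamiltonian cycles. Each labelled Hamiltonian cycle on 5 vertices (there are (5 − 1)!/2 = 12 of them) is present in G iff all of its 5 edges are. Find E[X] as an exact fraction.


K_5 has (5 − 1)!/2 = 12 labelled Hamiltonian cycles.
For each such Hamiltonian cycle H, let X_H = 1 if all 5 edges of H are present in G. Then P[X_H = 1] = p^{5} = (3/5)^{5} = 243/3125.
Summing the indicators: E[X] = Σ_H E[X_H] = 12 · p^{5} = 12 · 243/3125 = 2916/3125.
Numerically: E[X] ≈ 0.93312.

E[X] = 12 · (3/5)^{5} = 2916/3125 ≈ 0.93312.


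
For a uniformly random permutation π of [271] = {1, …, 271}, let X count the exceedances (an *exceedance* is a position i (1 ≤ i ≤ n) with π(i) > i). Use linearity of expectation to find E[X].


Write X = Σ_{i=1}^{271} X_i, where X_i = 1_{π(i) > i}.
For each fixed i, π(i) is uniform over {1, …, 271} (marginal of a uniform permutation), so P[π(i) > i] = (n − i)/n. Summing: Σ_{i=1}^{271} (n − i)/n = (0 + 1 + … + 270)/271 = 271(271 − 1)/(2·271) = (271 − 1)/2.
Hence E[X] = Σ_{i=1}^{271} (271 − i)/271 = 135 ≈ 135.0000.

E[X] = 135 = 135.0000.


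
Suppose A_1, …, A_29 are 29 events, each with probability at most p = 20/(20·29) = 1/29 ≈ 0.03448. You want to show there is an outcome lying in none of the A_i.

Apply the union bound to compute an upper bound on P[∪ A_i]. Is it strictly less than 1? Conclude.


Union bound: P[∪_{i=1}^{29} A_i] ≤ Σ_i P[A_i] ≤ 29·p = 29·(1/29) = 1.
Numerically: 1 ≈ 1.00000.
Is 1 < 1? NO.
Since the bound 1 is ≥ 1, the union bound is uninformative here; it does NOT by itself certify existence.

29·p = 1 ≈ 1.00000; existence NOT certified by the union bound.


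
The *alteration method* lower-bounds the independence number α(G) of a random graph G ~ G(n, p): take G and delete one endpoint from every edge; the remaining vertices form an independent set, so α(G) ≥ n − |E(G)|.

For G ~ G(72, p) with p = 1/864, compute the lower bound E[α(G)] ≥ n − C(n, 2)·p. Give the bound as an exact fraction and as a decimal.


E[|E(G)|] = C(72, 2)·p = 2556 · (1/864) = 71/24.
E[α(G)] ≥ n − E[|E(G)|] = 72 − 71/24 = 1657/24.
Numerically: ≈ 69.041667.
(This is only a lower bound; the true E[α(G)] may be larger.)

E[α(G)] ≥ 1657/24 ≈ 69.041667.


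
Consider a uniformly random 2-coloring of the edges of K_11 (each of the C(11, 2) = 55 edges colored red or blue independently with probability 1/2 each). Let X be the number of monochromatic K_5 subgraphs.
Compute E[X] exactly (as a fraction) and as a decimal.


Let X = Σ_S X_S over the C(11, 5) = 462 subsets S of size 5, where X_S = 1 if the K_5 on S is monochromatic.
For a fixed S, the K_5 on S has C(5, 2) = 10 edges. P[all 10 edges red] = (1/2)^10, and likewise for blue, so P[monochromatic] = 2·(1/2)^10 = 2^{1 − 10} = 1/512.
By linearity: E[X] = C(11, 5) · 2^{1 − 10} = 462 · 1/512 = 231/256.
Numerically: E[X] ≈ 0.902.

E[X] = C(11,5)·2^(1−C(5,2)) = 231/256 ≈ 0.902.


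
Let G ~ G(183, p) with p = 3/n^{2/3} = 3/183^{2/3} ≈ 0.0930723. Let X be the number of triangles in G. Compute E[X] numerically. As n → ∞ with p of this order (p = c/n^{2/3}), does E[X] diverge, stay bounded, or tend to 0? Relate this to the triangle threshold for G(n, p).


Number of potential triangles: C(183, 3) = 1004731.
Each occurs with probability p³ ≈ (0.0930723)³ ≈ 8.06234883e-04.
By linearity: E[X] = C(183, 3)·p³ ≈ 1004731 · 8.06234883e-04 ≈ 810.049180.
Since α = 2/3 < 1, p = c/n^{2/3} ≫ 1/n is above the triangle threshold p ~ 1/n. Asymptotically E[X] ~ (c³/6)·n^{3(1−α)} = (3³/6)·n^{1} → ∞; triangles are abundant w.h.p.

E[X] ≈ 810.049180; in regime p = Θ(1/n^{2/3}) E[X] diverges (above the triangle threshold p ~ 1/n).


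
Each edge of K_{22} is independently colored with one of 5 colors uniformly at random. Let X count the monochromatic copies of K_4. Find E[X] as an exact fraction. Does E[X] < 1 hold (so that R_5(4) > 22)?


E[X] = C(22, 4) · 5^{1 − 6} = 7315 · 5^{−5} = 7315/3125.
As a reduced fraction: E[X] = 1463/625 ≈ 2.34080.
Is E[X] < 1? NO.
Since E[X] ≥ 1, the first-moment bound is inconclusive at n = 22; it does NOT by itself certify R_5(4) > 22.

E[X] = 1463/625 ≈ 2.34080; E[X] ≥ 1; first-moment method inconclusive here.


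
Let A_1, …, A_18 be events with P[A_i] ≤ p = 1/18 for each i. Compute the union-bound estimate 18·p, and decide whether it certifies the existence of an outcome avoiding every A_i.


Union bound: P[∪_{i=1}^{18} A_i] ≤ Σ_i P[A_i] ≤ 18·p = 18·(1/18) = 1.
Numerically: 1 ≈ 1.0000.
Is 1 < 1? NO.
Since the bound 1 is ≥ 1, the union bound is uninformative here; it does NOT by itself certify existence.

18·p = 1 ≈ 1.0000; existence NOT certified by the union bound.


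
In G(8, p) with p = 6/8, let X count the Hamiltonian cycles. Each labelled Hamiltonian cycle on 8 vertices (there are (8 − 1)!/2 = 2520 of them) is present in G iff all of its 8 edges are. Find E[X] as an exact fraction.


K_8 has (8 − 1)!/2 = 2520 labelled Hamiltonian cycles.
For each such Hamiltonian cycle H, let X_H = 1 if all 8 edges of H are present in G. Then P[X_H = 1] = p^{8} = (3/4)^{8} = 6561/65536.
By linearity: E[X] = Σ_H E[X_H] = 2520 · p^{8} = 2520 · 6561/65536 = 2066715/8192.
Numerically: E[X] ≈ 252.

E[X] = 2520 · (3/4)^{8} = 2066715/8192 ≈ 252.


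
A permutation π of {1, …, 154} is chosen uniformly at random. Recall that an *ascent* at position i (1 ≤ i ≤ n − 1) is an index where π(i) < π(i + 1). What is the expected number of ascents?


Write X = Σ X_I over i = 1, …, 153, with X_I the indicator of one ascent.
There are 153 indicators.
For each fixed i, the pair (π(i), π(i+1)) is a uniformly random ordered pair of distinct values from {1, …, 154}; by symmetry P[π(i) < π(i+1)] = 1/2.
By linearity: E[X] = 153 · (1/2) = (154 − 1) · (1/2) = 153/2 ≈ 76.5000.

E[X] = 153/2 = 76.5000.


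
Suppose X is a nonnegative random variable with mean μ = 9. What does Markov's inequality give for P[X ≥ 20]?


μ = E[X] = 9, a = 20.
Markov: P[X ≥ 20] ≤ μ/a = (9)/20 = 9/20.
Numerically: ≈ 0.450.
(Since a = 20 > μ = 9.000, the bound 9/20 is < 1 and informative.)

P[X ≥ 20] ≤ 9/20 ≈ 0.450.


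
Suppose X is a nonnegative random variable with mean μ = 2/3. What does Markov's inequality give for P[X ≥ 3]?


μ = E[X] = 2/3, a = 3.
Markov: P[X ≥ 3] ≤ μ/a = (2/3)/3 = 2/9.
Numerically: ≈ 0.222.
(Since a = 3 > μ = 0.667, the bound 2/9 is < 1 and informative.)

P[X ≥ 3] ≤ 2/9 ≈ 0.222.


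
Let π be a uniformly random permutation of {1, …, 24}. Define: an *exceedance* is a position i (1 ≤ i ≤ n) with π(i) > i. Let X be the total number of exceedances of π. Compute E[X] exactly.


Write X = Σ_{i=1}^{24} X_i, where X_i = 1_{π(i) > i}.
For each fixed i, π(i) is uniform over {1, …, 24} (marginal of a uniform permutation), so P[π(i) > i] = (n − i)/n. Summing: Σ_{i=1}^{24} (n − i)/n = (0 + 1 + … + 23)/24 = 24(24 − 1)/(2·24) = (24 − 1)/2.
Hence E[X] = Σ_{i=1}^{24} (24 − i)/24 = 23/2 ≈ 11.500000.

E[X] = 23/2 = 11.500000.


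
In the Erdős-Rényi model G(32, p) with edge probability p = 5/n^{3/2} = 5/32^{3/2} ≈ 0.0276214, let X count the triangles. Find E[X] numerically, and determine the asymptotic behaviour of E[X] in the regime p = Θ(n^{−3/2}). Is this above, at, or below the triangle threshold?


Number of potential triangles: C(32, 3) = 4960.
Each occurs with probability p³ ≈ (0.0276214)³ ≈ 2.10734243e-05.
By linearity: E[X] = C(32, 3)·p³ ≈ 4960 · 2.10734243e-05 ≈ 0.104524.
Since α = 3/2 > 1, p = c/n^{3/2} = o(1/n) is below the triangle threshold p ~ 1/n. Asymptotically E[X] ~ (c³/6)·n^{3(1−α)} = (5³/6)·n^{-1.5} → 0, so by Markov's inequality G has no triangles w.h.p.

E[X] ≈ 0.104524; in regime p = Θ(1/n^{3/2}) E[X] tends to 0 (below the triangle threshold p ~ 1/n).


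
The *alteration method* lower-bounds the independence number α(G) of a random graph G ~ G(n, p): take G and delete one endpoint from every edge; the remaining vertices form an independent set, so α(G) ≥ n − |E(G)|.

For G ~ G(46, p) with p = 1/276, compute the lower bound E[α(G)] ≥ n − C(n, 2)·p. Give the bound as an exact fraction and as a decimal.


E[|E(G)|] = C(46, 2)·p = 1035 · (1/276) = 15/4.
E[α(G)] ≥ n − E[|E(G)|] = 46 − 15/4 = 169/4.
Numerically: ≈ 42.250.
(This is only a lower bound; the true E[α(G)] may be larger.)

E[α(G)] ≥ 169/4 ≈ 42.250.


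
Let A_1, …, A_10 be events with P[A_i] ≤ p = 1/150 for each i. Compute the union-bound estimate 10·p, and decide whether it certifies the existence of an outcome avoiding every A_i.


Union bound: P[∪_{i=1}^{10} A_i] ≤ Σ_i P[A_i] ≤ 10·p = 10·(1/150) = 1/15.
Numerically: 1/15 ≈ 0.066667.
Is 1/15 < 1? YES.
Since P[∪ A_i] ≤ 1/15 < 1, the complement has P[∩ A_i^c] ≥ 1 − 1/15 = 14/15 > 0, so some outcome avoids every A_i.

10·p = 1/15 ≈ 0.066667; existence CERTIFIED by the union bound.


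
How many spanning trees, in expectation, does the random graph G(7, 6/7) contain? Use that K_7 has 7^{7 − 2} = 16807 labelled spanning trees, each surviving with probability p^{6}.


K_7 has 7^{7 − 2} = 16807 labelled spanning trees.
For each such spanning tree H, let X_H = 1 if all 6 edges of H are present in G. Then P[X_H = 1] = p^{6} = (6/7)^{6} = 46656/117649.
By linearity: E[X] = Σ_H E[X_H] = 16807 · p^{6} = 16807 · 46656/117649 = 46656/7.
Numerically: E[X] ≈ 6665.14.

E[X] = 16807 · (6/7)^{6} = 46656/7 ≈ 6665.14.


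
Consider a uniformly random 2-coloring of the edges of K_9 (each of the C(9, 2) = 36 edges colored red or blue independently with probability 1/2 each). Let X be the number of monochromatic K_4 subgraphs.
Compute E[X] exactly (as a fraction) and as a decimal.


Let X = Σ_S X_S over the C(9, 4) = 126 subsets S of size 4, where X_S = 1 if the K_4 on S is monochromatic.
For a fixed S, the K_4 on S has C(4, 2) = 6 edges. P[all 6 edges red] = (1/2)^6, and likewise for blue, so P[monochromatic] = 2·(1/2)^6 = 2^{1 − 6} = 1/32.
By linearity: E[X] = C(9, 4) · 2^{1 − 6} = 126 · 1/32 = 63/16.
Numerically: E[X] ≈ 3.93750.

E[X] = C(9,4)·2^(1−C(4,2)) = 63/16 ≈ 3.93750.


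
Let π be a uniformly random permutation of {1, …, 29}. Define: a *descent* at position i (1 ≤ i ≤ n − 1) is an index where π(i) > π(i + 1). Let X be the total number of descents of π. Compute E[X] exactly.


Write X = Σ X_I over i = 1, …, 28, with X_I the indicator of one descent.
There are 28 indicators.
For each fixed i, the pair (π(i), π(i+1)) is a uniformly random ordered pair of distinct values from {1, …, 29}; by symmetry P[π(i) > π(i+1)] = 1/2.
By linearity: E[X] = 28 · (1/2) = (29 − 1) · (1/2) = 14 ≈ 14.00000.

E[X] = 14 = 14.00000.


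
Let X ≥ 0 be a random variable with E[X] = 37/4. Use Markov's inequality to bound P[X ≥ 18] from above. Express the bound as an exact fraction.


μ = E[X] = 37/4, a = 18.
Markov: P[X ≥ 18] ≤ μ/a = (37/4)/18 = 37/72.
Numerically: ≈ 0.5139.
(Since a = 18 > μ = 9.2500, the bound 37/72 is < 1 and informative.)

P[X ≥ 18] ≤ 37/72 ≈ 0.5139.


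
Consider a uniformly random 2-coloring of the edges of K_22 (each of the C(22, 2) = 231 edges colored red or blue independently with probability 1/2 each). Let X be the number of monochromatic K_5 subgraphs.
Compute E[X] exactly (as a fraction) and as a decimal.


Let X = Σ_S X_S over the C(22, 5) = 26334 subsets S of size 5, where X_S = 1 if the K_5 on S is monochromatic.
For a fixed S, the K_5 on S has C(5, 2) = 10 edges. P[all 10 edges red] = (1/2)^10, and likewise for blue, so P[monochromatic] = 2·(1/2)^10 = 2^{1 − 10} = 1/512.
By linearity of expectation: E[X] = C(22, 5) · 2^{1 − 10} = 26334 · 1/512 = 13167/256.
Numerically: E[X] ≈ 51.434.

E[X] = C(22,5)·2^(1−C(5,2)) = 13167/256 ≈ 51.434.


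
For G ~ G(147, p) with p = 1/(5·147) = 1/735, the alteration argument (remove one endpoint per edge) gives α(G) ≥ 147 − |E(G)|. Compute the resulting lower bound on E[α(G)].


E[|E(G)|] = C(147, 2)·p = 10731 · (1/735) = 73/5.
E[α(G)] ≥ n − E[|E(G)|] = 147 − 73/5 = 662/5.
Numerically: ≈ 132.40000.
(This is only a lower bound; the true E[α(G)] may be larger.)

E[α(G)] ≥ 662/5 ≈ 132.40000.


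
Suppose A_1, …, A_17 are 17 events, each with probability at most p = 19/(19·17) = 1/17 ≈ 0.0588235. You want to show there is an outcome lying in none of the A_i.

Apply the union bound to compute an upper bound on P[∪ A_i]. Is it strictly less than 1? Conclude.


Union bound: P[∪_{i=1}^{17} A_i] ≤ Σ_i P[A_i] ≤ 17·p = 17·(1/17) = 1.
Numerically: 1 ≈ 1.0000000.
Is 1 < 1? NO.
Since the bound 1 is ≥ 1, the union bound is uninformative here; it does NOT by itself certify existence.

17·p = 1 ≈ 1.0000000; existence NOT certified by the union bound.


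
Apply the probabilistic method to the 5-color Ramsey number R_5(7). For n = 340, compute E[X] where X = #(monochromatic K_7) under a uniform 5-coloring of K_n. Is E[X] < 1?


E[X] = C(340, 7) · 5^{1 − 21} = 97932136940560 · 5^{−20} = 97932136940560/95367431640625.
As a reduced fraction: E[X] = 19586427388112/19073486328125 ≈ 1.027.
Is E[X] < 1? NO.
Since E[X] ≥ 1, the first-moment bound is inconclusive at n = 340; it does NOT by itself certify R_5(7) > 340.

E[X] = 19586427388112/19073486328125 ≈ 1.027; E[X] ≥ 1; first-moment method inconclusive here.


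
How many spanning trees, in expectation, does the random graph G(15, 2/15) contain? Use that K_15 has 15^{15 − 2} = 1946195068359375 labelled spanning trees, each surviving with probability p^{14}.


K_15 has 15^{15 − 2} = 1946195068359375 labelled spanning trees.
For each such spanning tree H, let X_H = 1 if all 14 edges of H are present in G. Then P[X_H = 1] = p^{14} = (2/15)^{14} = 16384/29192926025390625.
Summing the indicators: E[X] = Σ_H E[X_H] = 1946195068359375 · p^{14} = 1946195068359375 · 16384/29192926025390625 = 16384/15.
Numerically: E[X] ≈ 1092.27.

E[X] = 1946195068359375 · (2/15)^{14} = 16384/15 ≈ 1092.27.


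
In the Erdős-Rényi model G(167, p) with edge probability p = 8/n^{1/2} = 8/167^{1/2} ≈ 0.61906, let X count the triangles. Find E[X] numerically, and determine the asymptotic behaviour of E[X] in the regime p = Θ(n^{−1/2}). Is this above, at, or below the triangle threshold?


Number of potential triangles: C(167, 3) = 762355.
Each occurs with probability p³ ≈ (0.61906)³ ≈ 2.3724401e-01.
By linearity: E[X] = C(167, 3)·p³ ≈ 762355 · 2.3724401e-01 ≈ 180864.15649.
Since α = 1/2 < 1, p = c/n^{1/2} ≫ 1/n is above the triangle threshold p ~ 1/n. Asymptotically E[X] ~ (c³/6)·n^{3(1−α)} = (8³/6)·n^{1.5} → ∞; triangles are abundant w.h.p.

E[X] ≈ 180864.15649; in regime p = Θ(1/n^{1/2}) E[X] diverges (above the triangle threshold p ~ 1/n).


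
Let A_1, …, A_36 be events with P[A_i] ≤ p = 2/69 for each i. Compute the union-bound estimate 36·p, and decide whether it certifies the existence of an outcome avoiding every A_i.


Union bound: P[∪_{i=1}^{36} A_i] ≤ Σ_i P[A_i] ≤ 36·p = 36·(2/69) = 24/23.
Numerically: 24/23 ≈ 1.0434783.
Is 24/23 < 1? NO.
Since the bound 24/23 is ≥ 1, the union bound is uninformative here; it does NOT by itself certify existence.

36·p = 24/23 ≈ 1.0434783; existence NOT certified by the union bound.


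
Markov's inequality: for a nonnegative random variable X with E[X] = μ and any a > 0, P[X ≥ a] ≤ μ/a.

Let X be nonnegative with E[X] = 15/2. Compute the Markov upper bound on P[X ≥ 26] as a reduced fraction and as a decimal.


μ = E[X] = 15/2, a = 26.
Markov: P[X ≥ 26] ≤ μ/a = (15/2)/26 = 15/52.
Numerically: ≈ 0.288462.
(Since a = 26 > μ = 7.500000, the bound 15/52 is < 1 and informative.)

P[X ≥ 26] ≤ 15/52 ≈ 0.288462.


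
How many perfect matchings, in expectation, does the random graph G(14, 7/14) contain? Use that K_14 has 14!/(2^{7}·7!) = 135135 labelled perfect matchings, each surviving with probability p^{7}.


K_14 has 14!/(2^{7}·7!) = 135135 labelled perfect matchings.
For each such perfect matching H, let X_H = 1 if all 7 edges of H are present in G. Then P[X_H = 1] = p^{7} = (1/2)^{7} = 1/128.
By linearity: E[X] = Σ_H E[X_H] = 135135 · p^{7} = 135135 · 1/128 = 135135/128.
Numerically: E[X] ≈ 1056.

E[X] = 135135 · (1/2)^{7} = 135135/128 ≈ 1056.


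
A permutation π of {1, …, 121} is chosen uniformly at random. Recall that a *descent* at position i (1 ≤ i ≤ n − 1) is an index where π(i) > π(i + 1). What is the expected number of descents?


Write X = Σ X_I over i = 1, …, 120, with X_I the indicator of one descent.
There are 120 indicators.
For each fixed i, the pair (π(i), π(i+1)) is a uniformly random ordered pair of distinct values from {1, …, 121}; by symmetry P[π(i) > π(i+1)] = 1/2.
By linearity: E[X] = 120 · (1/2) = (121 − 1) · (1/2) = 60 ≈ 60.000.

E[X] = 60 = 60.000.


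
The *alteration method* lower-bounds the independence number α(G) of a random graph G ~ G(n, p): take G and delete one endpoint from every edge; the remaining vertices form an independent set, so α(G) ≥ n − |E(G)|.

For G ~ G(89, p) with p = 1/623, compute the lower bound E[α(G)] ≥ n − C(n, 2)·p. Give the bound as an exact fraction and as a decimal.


E[|E(G)|] = C(89, 2)·p = 3916 · (1/623) = 44/7.
E[α(G)] ≥ n − E[|E(G)|] = 89 − 44/7 = 579/7.
Numerically: ≈ 82.714.
(This is only a lower bound; the true E[α(G)] may be larger.)

E[α(G)] ≥ 579/7 ≈ 82.714.


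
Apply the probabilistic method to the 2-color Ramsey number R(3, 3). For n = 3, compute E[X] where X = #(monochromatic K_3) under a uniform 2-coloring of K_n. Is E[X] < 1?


E[X] = C(3, 3) · 2^{1 − 3} = 1 · 2^{−2} = 1/4.
As a reduced fraction: E[X] = 1/4 ≈ 0.2500000.
Is E[X] < 1? YES.
Since E[X] < 1, there exists a 2-coloring of K_{3} with no monochromatic K_3; hence R(3, 3) > 3.

E[X] = 1/4 ≈ 0.2500000; E[X] < 1, so R(3, 3) > 3.


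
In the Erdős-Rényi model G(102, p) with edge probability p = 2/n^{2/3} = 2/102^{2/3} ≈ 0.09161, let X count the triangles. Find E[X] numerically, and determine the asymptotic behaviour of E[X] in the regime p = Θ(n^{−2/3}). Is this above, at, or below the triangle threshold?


Number of potential triangles: C(102, 3) = 171700.
Each occurs with probability p³ ≈ (0.09161)³ ≈ 7.689350e-04.
By linearity: E[X] = C(102, 3)·p³ ≈ 171700 · 7.689350e-04 ≈ 132.0261.
Since α = 2/3 < 1, p = c/n^{2/3} ≫ 1/n is above the triangle threshold p ~ 1/n. Asymptotically E[X] ~ (c³/6)·n^{3(1−α)} = (2³/6)·n^{1} → ∞; triangles are abundant w.h.p.

E[X] ≈ 132.0261; in regime p = Θ(1/n^{2/3}) E[X] diverges (above the triangle threshold p ~ 1/n).


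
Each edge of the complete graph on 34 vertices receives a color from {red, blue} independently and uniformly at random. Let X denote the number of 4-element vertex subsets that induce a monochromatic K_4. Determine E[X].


Let X = Σ_S X_S over the C(34, 4) = 46376 subsets S of size 4, where X_S = 1 if the K_4 on S is monochromatic.
For a fixed S, the K_4 on S has C(4, 2) = 6 edges. P[all 6 edges red] = (1/2)^6, and likewise for blue, so P[monochromatic] = 2·(1/2)^6 = 2^{1 − 6} = 1/32.
By linearity: E[X] = C(34, 4) · 2^{1 − 6} = 46376 · 1/32 = 5797/4.
Numerically: E[X] ≈ 1449.250.

E[X] = C(34,4)·2^(1−C(4,2)) = 5797/4 ≈ 1449.250.


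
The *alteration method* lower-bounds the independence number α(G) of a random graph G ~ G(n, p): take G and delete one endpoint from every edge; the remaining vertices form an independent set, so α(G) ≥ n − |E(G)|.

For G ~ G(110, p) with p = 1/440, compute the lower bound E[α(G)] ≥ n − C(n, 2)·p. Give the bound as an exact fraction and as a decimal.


E[|E(G)|] = C(110, 2)·p = 5995 · (1/440) = 109/8.
E[α(G)] ≥ n − E[|E(G)|] = 110 − 109/8 = 771/8.
Numerically: ≈ 96.3750.
(This is only a lower bound; the true E[α(G)] may be larger.)

E[α(G)] ≥ 771/8 ≈ 96.3750.


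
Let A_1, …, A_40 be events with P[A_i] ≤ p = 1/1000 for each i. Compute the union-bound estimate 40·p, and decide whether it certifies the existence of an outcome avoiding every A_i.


Union bound: P[∪_{i=1}^{40} A_i] ≤ Σ_i P[A_i] ≤ 40·p = 40·(1/1000) = 1/25.
Numerically: 1/25 ≈ 0.040000.
Is 1/25 < 1? YES.
Since P[∪ A_i] ≤ 1/25 < 1, the complement has P[∩ A_i^c] ≥ 1 − 1/25 = 24/25 > 0, so some outcome avoids every A_i.

40·p = 1/25 ≈ 0.040000; existence CERTIFIED by the union bound.


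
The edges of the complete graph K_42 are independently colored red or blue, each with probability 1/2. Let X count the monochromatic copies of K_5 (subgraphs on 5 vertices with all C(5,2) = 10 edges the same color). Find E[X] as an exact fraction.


Let X = Σ_S X_S over the C(42, 5) = 850668 subsets S of size 5, where X_S = 1 if the K_5 on S is monochromatic.
For a fixed S, the K_5 on S has C(5, 2) = 10 edges. P[all 10 edges red] = (1/2)^10, and likewise for blue, so P[monochromatic] = 2·(1/2)^10 = 2^{1 − 10} = 1/512.
By linearity: E[X] = C(42, 5) · 2^{1 − 10} = 850668 · 1/512 = 212667/128.
Numerically: E[X] ≈ 1661.460938.

E[X] = C(42,5)·2^(1−C(5,2)) = 212667/128 ≈ 1661.460938.


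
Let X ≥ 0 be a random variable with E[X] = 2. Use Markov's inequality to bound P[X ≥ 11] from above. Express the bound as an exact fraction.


μ = E[X] = 2, a = 11.
Markov: P[X ≥ 11] ≤ μ/a = (2)/11 = 2/11.
Numerically: ≈ 0.182.
(Since a = 11 > μ = 2.000, the bound 2/11 is < 1 and informative.)

P[X ≥ 11] ≤ 2/11 ≈ 0.182.


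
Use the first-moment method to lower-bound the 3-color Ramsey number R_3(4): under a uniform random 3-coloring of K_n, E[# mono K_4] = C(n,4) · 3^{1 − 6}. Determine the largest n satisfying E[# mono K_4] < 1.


We need C(n, 4) · 3^{1 − 6} < 1, i.e. C(n, 4) < 3^{6 − 1} = 243.
Check values of n near the boundary:
  n = 5: C(5, 4) = 5; 5 < 243? YES
  n = 6: C(6, 4) = 15; 15 < 243? YES
  n = 7: C(7, 4) = 35; 35 < 243? YES
  n = 8: C(8, 4) = 70; 70 < 243? YES
  n = 9: C(9, 4) = 126; 126 < 243? YES
  n = 10: C(10, 4) = 210; 210 < 243? YES
  n = 11: C(11, 4) = 330; 330 < 243? NO
  n = 12: C(12, 4) = 495; 495 < 243? NO
  n = 13: C(13, 4) = 715; 715 < 243? NO
The largest n with C(n, 4) < 243 is n = 10 (where E[X] = 70/81 ≈ 0.8642). Hence R_3(4) > 10, i.e. R_3(4) ≥ 11.

Largest n = 10; hence R_3(4) > 10.


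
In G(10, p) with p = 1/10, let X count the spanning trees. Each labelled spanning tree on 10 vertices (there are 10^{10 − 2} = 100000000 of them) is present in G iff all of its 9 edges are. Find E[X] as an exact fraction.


K_10 has 10^{10 − 2} = 100000000 labelled spanning trees.
For each such spanning tree H, let X_H = 1 if all 9 edges of H are present in G. Then P[X_H = 1] = p^{9} = (1/10)^{9} = 1/1000000000.
By linearity: E[X] = Σ_H E[X_H] = 100000000 · p^{9} = 100000000 · 1/1000000000 = 1/10.
Numerically: E[X] ≈ 0.1.

E[X] = 100000000 · (1/10)^{9} = 1/10 ≈ 0.1.


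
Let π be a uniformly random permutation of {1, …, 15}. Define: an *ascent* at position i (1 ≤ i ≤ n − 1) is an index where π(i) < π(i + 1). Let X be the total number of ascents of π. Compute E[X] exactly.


Write X = Σ X_I over i = 1, …, 14, with X_I the indicator of one ascent.
There are 14 indicators.
For each fixed i, the pair (π(i), π(i+1)) is a uniformly random ordered pair of distinct values from {1, …, 15}; by symmetry P[π(i) < π(i+1)] = 1/2.
By linearity: E[X] = 14 · (1/2) = (15 − 1) · (1/2) = 7 ≈ 7.000000.

E[X] = 7 = 7.000000.


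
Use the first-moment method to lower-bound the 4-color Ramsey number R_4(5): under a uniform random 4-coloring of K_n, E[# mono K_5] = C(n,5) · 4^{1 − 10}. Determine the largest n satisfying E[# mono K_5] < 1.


We need C(n, 5) · 4^{1 − 10} < 1, i.e. C(n, 5) < 4^{10 − 1} = 262144.
Check values of n near the boundary:
  n = 29: C(29, 5) = 118755; 118755 < 262144? YES
  n = 30: C(30, 5) = 142506; 142506 < 262144? YES
  n = 31: C(31, 5) = 169911; 169911 < 262144? YES
  n = 32: C(32, 5) = 201376; 201376 < 262144? YES
  n = 33: C(33, 5) = 237336; 237336 < 262144? YES
  n = 34: C(34, 5) = 278256; 278256 < 262144? NO
  n = 35: C(35, 5) = 324632; 324632 < 262144? NO
  n = 36: C(36, 5) = 376992; 376992 < 262144? NO
The largest n with C(n, 5) < 262144 is n = 33 (where E[X] = 29667/32768 ≈ 0.90536). Hence R_4(5) > 33, i.e. R_4(5) ≥ 34.

Largest n = 33; hence R_4(5) > 33.


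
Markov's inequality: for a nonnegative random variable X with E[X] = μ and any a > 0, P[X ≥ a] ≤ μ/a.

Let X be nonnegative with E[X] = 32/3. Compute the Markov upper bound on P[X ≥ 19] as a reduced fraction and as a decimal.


μ = E[X] = 32/3, a = 19.
Markov: P[X ≥ 19] ≤ μ/a = (32/3)/19 = 32/57.
Numerically: ≈ 0.5614.
(Since a = 19 > μ = 10.6667, the bound 32/57 is < 1 and informative.)

P[X ≥ 19] ≤ 32/57 ≈ 0.5614.


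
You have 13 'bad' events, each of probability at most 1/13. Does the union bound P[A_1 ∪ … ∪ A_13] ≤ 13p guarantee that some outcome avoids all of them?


Union bound: P[∪_{i=1}^{13} A_i] ≤ Σ_i P[A_i] ≤ 13·p = 13·(1/13) = 1.
Numerically: 1 ≈ 1.0000000.
Is 1 < 1? NO.
Since the bound 1 is ≥ 1, the union bound is uninformative here; it does NOT by itself certify existence.

13·p = 1 ≈ 1.0000000; existence NOT certified by the union bound.


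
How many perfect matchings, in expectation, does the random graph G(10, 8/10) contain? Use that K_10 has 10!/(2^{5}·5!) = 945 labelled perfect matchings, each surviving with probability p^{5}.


K_10 has 10!/(2^{5}·5!) = 945 labelled perfect matchings.
For each such perfect matching H, let X_H = 1 if all 5 edges of H are present in G. Then P[X_H = 1] = p^{5} = (4/5)^{5} = 1024/3125.
By linearity of expectation: E[X] = Σ_H E[X_H] = 945 · p^{5} = 945 · 1024/3125 = 193536/625.
Numerically: E[X] ≈ 309.7.

E[X] = 945 · (4/5)^{5} = 193536/625 ≈ 309.7.


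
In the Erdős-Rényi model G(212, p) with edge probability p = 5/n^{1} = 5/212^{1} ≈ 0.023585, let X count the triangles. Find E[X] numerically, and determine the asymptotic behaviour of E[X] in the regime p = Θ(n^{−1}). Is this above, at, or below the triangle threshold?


Number of potential triangles: C(212, 3) = 1565620.
Each occurs with probability p³ ≈ (0.023585)³ ≈ 1.3119051e-05.
By linearity: E[X] = C(212, 3)·p³ ≈ 1565620 · 1.3119051e-05 ≈ 20.53945.
Here α = 1, so p = 5/n is exactly at the triangle threshold p ~ 1/n. Asymptotically E[X] → c³/6 = 5³/6 = 125/6 ≈ 20.83333, a bounded constant. In this regime the triangle count is asymptotically Poisson(c³/6).

E[X] ≈ 20.53945; in regime p = Θ(1/n^{1}) E[X] stays bounded (at the triangle threshold p ~ 1/n).


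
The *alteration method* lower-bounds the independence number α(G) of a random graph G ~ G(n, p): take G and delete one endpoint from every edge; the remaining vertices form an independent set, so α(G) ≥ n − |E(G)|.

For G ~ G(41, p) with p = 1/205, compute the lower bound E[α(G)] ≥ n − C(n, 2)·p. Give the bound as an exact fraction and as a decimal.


E[|E(G)|] = C(41, 2)·p = 820 · (1/205) = 4.
E[α(G)] ≥ n − E[|E(G)|] = 41 − 4 = 37.
Numerically: ≈ 37.000000.
(This is only a lower bound; the true E[α(G)] may be larger.)

E[α(G)] ≥ 37 ≈ 37.000000.


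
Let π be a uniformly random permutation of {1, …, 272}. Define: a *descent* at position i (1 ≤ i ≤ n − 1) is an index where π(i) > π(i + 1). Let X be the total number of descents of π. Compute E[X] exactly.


Write X = Σ X_I over i = 1, …, 271, with X_I the indicator of one descent.
There are 271 indicators.
For each fixed i, the pair (π(i), π(i+1)) is a uniformly random ordered pair of distinct values from {1, …, 272}; by symmetry P[π(i) > π(i+1)] = 1/2.
By linearity: E[X] = 271 · (1/2) = (272 − 1) · (1/2) = 271/2 ≈ 135.500000.

E[X] = 271/2 = 135.500000.


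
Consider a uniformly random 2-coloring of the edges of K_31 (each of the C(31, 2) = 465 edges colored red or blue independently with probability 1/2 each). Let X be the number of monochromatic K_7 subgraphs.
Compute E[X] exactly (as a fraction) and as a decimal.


Let X = Σ_S X_S over the C(31, 7) = 2629575 subsets S of size 7, where X_S = 1 if the K_7 on S is monochromatic.
For a fixed S, the K_7 on S has C(7, 2) = 21 edges. P[all 21 edges red] = (1/2)^21, and likewise for blue, so P[monochromatic] = 2·(1/2)^21 = 2^{1 − 21} = 1/1048576.
By linearity of expectation: E[X] = C(31, 7) · 2^{1 − 21} = 2629575 · 1/1048576 = 2629575/1048576.
Numerically: E[X] ≈ 2.5078.

E[X] = C(31,7)·2^(1−C(7,2)) = 2629575/1048576 ≈ 2.5078.


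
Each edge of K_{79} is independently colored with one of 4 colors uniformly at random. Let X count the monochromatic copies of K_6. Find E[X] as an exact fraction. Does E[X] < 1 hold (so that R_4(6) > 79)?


E[X] = C(79, 6) · 4^{1 − 15} = 277962685 · 4^{−14} = 277962685/268435456.
As a reduced fraction: E[X] = 277962685/268435456 ≈ 1.0355.
Is E[X] < 1? NO.
Since E[X] ≥ 1, the first-moment bound is inconclusive at n = 79; it does NOT by itself certify R_4(6) > 79.

E[X] = 277962685/268435456 ≈ 1.0355; E[X] ≥ 1; first-moment method inconclusive here.


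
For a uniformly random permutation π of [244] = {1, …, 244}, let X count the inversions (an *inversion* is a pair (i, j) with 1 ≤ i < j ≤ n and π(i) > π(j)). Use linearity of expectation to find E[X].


Write X = Σ X_I over the C(244, 2) = 29646 pairs i < j, with X_I the indicator of one inversion.
There are 29646 indicators.
For each fixed pair i < j, the values π(i) and π(j) are two distinct elements of {1, …, 244} in uniformly random order; by symmetry P[π(i) > π(j)] = 1/2.
By linearity: E[X] = 29646 · (1/2) = C(244, 2) · (1/2) = 29646/2 = 14823 ≈ 14823.00000.

E[X] = 14823 = 14823.00000.


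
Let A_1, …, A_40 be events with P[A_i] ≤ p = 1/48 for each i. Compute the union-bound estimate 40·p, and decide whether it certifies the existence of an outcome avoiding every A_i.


Union bound: P[∪_{i=1}^{40} A_i] ≤ Σ_i P[A_i] ≤ 40·p = 40·(1/48) = 5/6.
Numerically: 5/6 ≈ 0.8333333.
Is 5/6 < 1? YES.
Since P[∪ A_i] ≤ 5/6 < 1, the complement has P[∩ A_i^c] ≥ 1 − 5/6 = 1/6 > 0, so some outcome avoids every A_i.

40·p = 5/6 ≈ 0.8333333; existence CERTIFIED by the union bound.


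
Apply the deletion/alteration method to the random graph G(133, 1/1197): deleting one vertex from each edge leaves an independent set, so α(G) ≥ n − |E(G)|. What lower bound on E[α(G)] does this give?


E[|E(G)|] = C(133, 2)·p = 8778 · (1/1197) = 22/3.
E[α(G)] ≥ n − E[|E(G)|] = 133 − 22/3 = 377/3.
Numerically: ≈ 125.666667.
(This is only a lower bound; the true E[α(G)] may be larger.)

E[α(G)] ≥ 377/3 ≈ 125.666667.


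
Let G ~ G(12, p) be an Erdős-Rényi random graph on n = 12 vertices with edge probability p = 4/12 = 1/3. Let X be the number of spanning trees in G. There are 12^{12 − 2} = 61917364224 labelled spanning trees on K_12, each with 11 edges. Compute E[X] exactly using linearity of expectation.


K_12 has 12^{12 − 2} = 61917364224 labelled spanning trees.
For each such spanning tree H, let X_H = 1 if all 11 edges of H are present in G. Then P[X_H = 1] = p^{11} = (1/3)^{11} = 1/177147.
Summing the indicators: E[X] = Σ_H E[X_H] = 61917364224 · p^{11} = 61917364224 · 1/177147 = 1048576/3.
Numerically: E[X] ≈ 3.5e+05.

E[X] = 61917364224 · (1/3)^{11} = 1048576/3 ≈ 3.5e+05.


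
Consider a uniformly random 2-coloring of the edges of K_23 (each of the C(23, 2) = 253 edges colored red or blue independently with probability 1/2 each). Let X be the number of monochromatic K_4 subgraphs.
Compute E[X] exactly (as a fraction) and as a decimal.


Let X = Σ_S X_S over the C(23, 4) = 8855 subsets S of size 4, where X_S = 1 if the K_4 on S is monochromatic.
For a fixed S, the K_4 on S has C(4, 2) = 6 edges. P[all 6 edges red] = (1/2)^6, and likewise for blue, so P[monochromatic] = 2·(1/2)^6 = 2^{1 − 6} = 1/32.
By linearity of expectation: E[X] = C(23, 4) · 2^{1 − 6} = 8855 · 1/32 = 8855/32.
Numerically: E[X] ≈ 276.719.

E[X] = C(23,4)·2^(1−C(4,2)) = 8855/32 ≈ 276.719.


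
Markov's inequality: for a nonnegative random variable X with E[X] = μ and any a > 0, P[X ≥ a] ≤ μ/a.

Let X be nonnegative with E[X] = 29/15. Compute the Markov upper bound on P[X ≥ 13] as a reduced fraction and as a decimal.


μ = E[X] = 29/15, a = 13.
Markov: P[X ≥ 13] ≤ μ/a = (29/15)/13 = 29/195.
Numerically: ≈ 0.1487.
(Since a = 13 > μ = 1.9333, the bound 29/195 is < 1 and informative.)

P[X ≥ 13] ≤ 29/195 ≈ 0.1487.


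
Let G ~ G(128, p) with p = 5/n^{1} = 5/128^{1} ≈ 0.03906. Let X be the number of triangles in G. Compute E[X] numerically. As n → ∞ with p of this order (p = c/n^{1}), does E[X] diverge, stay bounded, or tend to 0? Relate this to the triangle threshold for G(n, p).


Number of potential triangles: C(128, 3) = 341376.
Each occurs with probability p³ ≈ (0.03906)³ ≈ 5.960464e-05.
By linearity: E[X] = C(128, 3)·p³ ≈ 341376 · 5.960464e-05 ≈ 20.3476.
Here α = 1, so p = 5/n is exactly at the triangle threshold p ~ 1/n. Asymptotically E[X] → c³/6 = 5³/6 = 125/6 ≈ 20.8333, a bounded constant. In this regime the triangle count is asymptotically Poisson(c³/6).

E[X] ≈ 20.3476; in regime p = Θ(1/n^{1}) E[X] stays bounded (at the triangle threshold p ~ 1/n).


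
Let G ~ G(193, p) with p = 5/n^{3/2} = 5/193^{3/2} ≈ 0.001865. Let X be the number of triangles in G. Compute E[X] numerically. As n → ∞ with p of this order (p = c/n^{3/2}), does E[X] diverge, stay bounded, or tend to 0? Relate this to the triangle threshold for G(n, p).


Number of potential triangles: C(193, 3) = 1179616.
Each occurs with probability p³ ≈ (0.001865)³ ≈ 6.484883e-09.
By linearity: E[X] = C(193, 3)·p³ ≈ 1179616 · 6.484883e-09 ≈ 0.0076.
Since α = 3/2 > 1, p = c/n^{3/2} = o(1/n) is below the triangle threshold p ~ 1/n. Asymptotically E[X] ~ (c³/6)·n^{3(1−α)} = (5³/6)·n^{-1.5} → 0, so by Markov's inequality G has no triangles w.h.p.

E[X] ≈ 0.0076; in regime p = Θ(1/n^{3/2}) E[X] tends to 0 (below the triangle threshold p ~ 1/n).
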